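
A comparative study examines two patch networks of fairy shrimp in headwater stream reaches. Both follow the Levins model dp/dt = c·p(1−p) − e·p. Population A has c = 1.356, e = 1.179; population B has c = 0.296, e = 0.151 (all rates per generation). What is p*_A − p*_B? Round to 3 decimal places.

A: p*_A = 1 − 1.179/1.356 = 0.1305.
B: p*_B = 1 − 0.151/0.296 = 0.4899.
p*_A − p*_B = 0.1305 − 0.4899 = -0.3593.

-0.359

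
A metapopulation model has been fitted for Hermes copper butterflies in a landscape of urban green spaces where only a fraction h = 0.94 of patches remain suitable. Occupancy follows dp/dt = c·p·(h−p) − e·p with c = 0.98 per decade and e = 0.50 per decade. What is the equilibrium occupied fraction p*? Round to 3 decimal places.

0.430

Setting dp/dt = 0 and dividing by p* gives c·(h−p*) = e.
So p* = h − e/c = 0.94 − 0.50/0.98 = 0.94 − 0.5102 = 0.4298.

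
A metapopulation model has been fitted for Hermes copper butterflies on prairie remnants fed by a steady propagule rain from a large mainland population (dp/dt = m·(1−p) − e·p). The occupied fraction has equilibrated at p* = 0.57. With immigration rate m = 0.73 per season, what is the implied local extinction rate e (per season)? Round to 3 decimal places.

0.551

At equilibrium m(1−p*) = e·p*, so e = m(1−p*)/p*.
e = 0.73 × 0.4300 / 0.57 = 0.5507.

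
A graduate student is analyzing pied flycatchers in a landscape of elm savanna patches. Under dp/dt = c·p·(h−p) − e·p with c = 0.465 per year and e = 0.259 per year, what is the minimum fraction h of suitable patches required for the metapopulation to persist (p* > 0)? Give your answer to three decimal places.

p* = h − e/c is positive only when h > e/c.
h_min = e/c = 0.259/0.465 = 0.5570.

0.557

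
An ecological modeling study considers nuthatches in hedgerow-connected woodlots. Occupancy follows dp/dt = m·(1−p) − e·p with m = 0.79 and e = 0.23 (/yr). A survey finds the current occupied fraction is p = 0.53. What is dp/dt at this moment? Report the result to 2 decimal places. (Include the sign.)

0.25

Colonization term: m·(1−p) = 0.79×0.4700 = 0.37130.
Extinction term: e·p = 0.12190.
dp/dt = 0.37130 − 0.12190 = 0.24940.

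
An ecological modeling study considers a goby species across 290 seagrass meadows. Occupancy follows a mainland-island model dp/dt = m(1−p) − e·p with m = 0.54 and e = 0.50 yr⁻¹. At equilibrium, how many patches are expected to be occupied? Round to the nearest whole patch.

151

p* = m/(m+e) = 0.54/1.0400 = 0.5192.
Expected occupied patches = N × p* = 290 × 0.5192 = 150.58 ≈ 151.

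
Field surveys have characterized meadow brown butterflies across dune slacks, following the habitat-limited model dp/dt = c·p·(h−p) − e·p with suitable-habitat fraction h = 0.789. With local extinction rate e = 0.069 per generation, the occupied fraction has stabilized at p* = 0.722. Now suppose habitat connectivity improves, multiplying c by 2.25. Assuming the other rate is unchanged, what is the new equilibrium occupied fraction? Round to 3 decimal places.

0.759

Balance c(h−p*) = e gives c = e/(0.789 − 0.72200) = 0.069/0.06700 = 1.02985.
New p* = 0.789 − e/c = 0.789 − 0.06900/2.31716 = 0.75922.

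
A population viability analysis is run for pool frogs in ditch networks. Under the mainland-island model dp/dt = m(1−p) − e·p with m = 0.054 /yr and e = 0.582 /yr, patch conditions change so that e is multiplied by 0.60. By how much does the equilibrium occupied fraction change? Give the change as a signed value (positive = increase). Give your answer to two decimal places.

Before: p* = 0.054/(0.054+0.582) = 0.0849.
After: m = 0.054, e = 0.3492; p* = 0.054/0.4032 = 0.1339.
Δp* = 0.1339 − 0.0849 = +0.0490.

0.05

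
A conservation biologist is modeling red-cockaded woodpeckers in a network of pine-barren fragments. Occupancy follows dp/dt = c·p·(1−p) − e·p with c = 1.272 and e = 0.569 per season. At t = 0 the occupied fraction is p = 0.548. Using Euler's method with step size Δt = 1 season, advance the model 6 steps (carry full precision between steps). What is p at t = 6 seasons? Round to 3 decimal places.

Update rule: p ← p + [c·p·(1−p) − e·p]·Δt with Δt = 1.
t = 1: p = 0.54800 + (+0.00326) = 0.55126
t = 2: p = 0.55126 + (+0.00099) = 0.55225
t = 3: p = 0.55225 + (+0.00030) = 0.55255
t = 4: p = 0.55255 + (+0.00009) = 0.55264
t = 5: p = 0.55264 + (+0.00003) = 0.55266
t = 6: p = 0.55266 + (+0.00001) = 0.55267

0.553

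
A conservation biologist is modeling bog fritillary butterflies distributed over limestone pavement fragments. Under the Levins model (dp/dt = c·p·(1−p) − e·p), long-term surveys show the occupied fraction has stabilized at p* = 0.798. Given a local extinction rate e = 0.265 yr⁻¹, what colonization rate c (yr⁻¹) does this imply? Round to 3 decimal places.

At equilibrium c(1−p*) = e, so c = e/(1−p*).
c = 0.265/(1 − 0.798) = 0.265/0.2020 = 1.3119.

1.312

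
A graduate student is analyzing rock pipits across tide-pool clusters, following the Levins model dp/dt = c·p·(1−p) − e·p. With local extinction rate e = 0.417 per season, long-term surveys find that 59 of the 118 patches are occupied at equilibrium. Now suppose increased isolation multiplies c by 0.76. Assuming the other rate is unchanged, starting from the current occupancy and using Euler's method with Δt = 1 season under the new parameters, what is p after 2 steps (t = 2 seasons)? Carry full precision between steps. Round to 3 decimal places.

Observed p* = 59/118 = 0.50000.
Balance c(1−p*) = e gives c = e/(1 − 0.50000) = 0.417/0.50000 = 0.83400.
Starting from p₀ = 0.50000; update p ← p + (dp/dt)·Δt with the new parameters.
  1  |  dp/dt·Δt = -0.050040  |  p_1 = 0.449960
  2  |  dp/dt·Δt = -0.030760  |  p_2 = 0.419200

0.419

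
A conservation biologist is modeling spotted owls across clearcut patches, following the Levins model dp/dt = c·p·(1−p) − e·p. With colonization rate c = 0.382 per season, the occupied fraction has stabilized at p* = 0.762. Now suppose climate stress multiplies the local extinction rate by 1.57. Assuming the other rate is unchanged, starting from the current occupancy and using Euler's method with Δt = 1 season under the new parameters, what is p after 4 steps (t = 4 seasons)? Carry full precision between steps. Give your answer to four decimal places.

Balance c(1−p*) = e gives e = 0.382×(1 − 0.76200) = 0.09092.
Starting from p₀ = 0.76200; update p ← p + (dp/dt)·Δt with the new parameters.
step 1: Δp = -0.03949, p = 0.72251
step 2: Δp = -0.02654, p = 0.69597
step 3: Δp = -0.01851, p = 0.67746
step 4: Δp = -0.01323, p = 0.66423

0.6642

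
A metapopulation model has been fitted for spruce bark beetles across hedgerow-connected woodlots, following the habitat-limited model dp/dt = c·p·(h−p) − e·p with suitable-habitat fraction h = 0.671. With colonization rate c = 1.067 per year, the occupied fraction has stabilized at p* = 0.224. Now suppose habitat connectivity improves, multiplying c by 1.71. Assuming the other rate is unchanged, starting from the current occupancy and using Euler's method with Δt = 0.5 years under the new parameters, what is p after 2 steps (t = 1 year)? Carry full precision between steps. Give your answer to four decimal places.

0.2972

Balance c(h−p*) = e gives e = 1.067×(0.671 − 0.22400) = 0.47695.
Starting from p₀ = 0.22400; update p ← p + (dp/dt)·Δt with the new parameters.
p: 0.22400 → 0.26193  (Δp = +0.03793)
p: 0.26193 → 0.29721  (Δp = +0.03529)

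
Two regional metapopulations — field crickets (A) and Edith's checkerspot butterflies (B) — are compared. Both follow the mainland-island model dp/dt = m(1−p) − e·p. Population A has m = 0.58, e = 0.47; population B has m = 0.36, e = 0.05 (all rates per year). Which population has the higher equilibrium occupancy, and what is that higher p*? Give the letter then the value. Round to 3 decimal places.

A: p*_A = m/(m+e) = 0.58/1.0500 = 0.5524.
B: p*_B = 0.36/0.4100 = 0.8780.
B is higher at 0.8780.

B, 0.878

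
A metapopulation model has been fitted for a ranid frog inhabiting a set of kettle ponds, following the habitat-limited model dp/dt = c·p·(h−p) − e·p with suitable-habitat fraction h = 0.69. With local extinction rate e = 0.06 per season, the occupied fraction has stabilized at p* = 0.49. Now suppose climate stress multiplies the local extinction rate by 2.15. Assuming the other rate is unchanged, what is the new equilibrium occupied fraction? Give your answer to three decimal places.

Balance c(h−p*) = e gives c = e/(0.69 − 0.49000) = 0.06/0.20000 = 0.30000.
New p* = 0.69 − e/c = 0.69 − 0.12900/0.30000 = 0.26000.

0.260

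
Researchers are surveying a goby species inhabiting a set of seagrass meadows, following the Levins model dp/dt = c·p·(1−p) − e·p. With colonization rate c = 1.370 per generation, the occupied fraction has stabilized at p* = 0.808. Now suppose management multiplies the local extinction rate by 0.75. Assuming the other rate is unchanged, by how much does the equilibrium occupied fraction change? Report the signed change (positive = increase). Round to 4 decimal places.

0.0480

Balance c(1−p*) = e gives e = 1.370×(1 − 0.80800) = 0.26304.
New p* = 1 − e/c = 1 − 0.19728/1.37000 = 0.85600.
Δp* = 0.85600 − 0.80800 = +0.04800.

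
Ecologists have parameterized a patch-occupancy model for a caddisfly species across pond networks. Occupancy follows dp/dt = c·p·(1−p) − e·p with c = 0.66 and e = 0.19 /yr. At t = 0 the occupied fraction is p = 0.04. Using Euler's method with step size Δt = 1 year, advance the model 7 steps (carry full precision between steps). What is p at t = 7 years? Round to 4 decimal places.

0.3750

Update rule: p ← p + [c·p·(1−p) − e·p]·Δt with Δt = 1.
  1  |  dp/dt·Δt = +0.017744  |  p_1 = 0.057744
  2  |  dp/dt·Δt = +0.024939  |  p_2 = 0.082683
  3  |  dp/dt·Δt = +0.034349  |  p_3 = 0.117032
  4  |  dp/dt·Δt = +0.045965  |  p_4 = 0.162997
  5  |  dp/dt·Δt = +0.059074  |  p_5 = 0.222071
  6  |  dp/dt·Δt = +0.071825  |  p_6 = 0.293896
  7  |  dp/dt·Δt = +0.081124  |  p_7 = 0.375020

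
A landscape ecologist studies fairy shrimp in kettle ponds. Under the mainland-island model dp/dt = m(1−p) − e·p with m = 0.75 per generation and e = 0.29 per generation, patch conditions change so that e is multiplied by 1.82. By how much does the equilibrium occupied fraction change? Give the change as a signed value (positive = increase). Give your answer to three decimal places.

-0.134

Before: p* = 0.75/(0.75+0.29) = 0.7212.
After: m = 0.75, e = 0.5278; p* = 0.75/1.2778 = 0.5869.
Δp* = 0.5869 − 0.7212 = -0.1342.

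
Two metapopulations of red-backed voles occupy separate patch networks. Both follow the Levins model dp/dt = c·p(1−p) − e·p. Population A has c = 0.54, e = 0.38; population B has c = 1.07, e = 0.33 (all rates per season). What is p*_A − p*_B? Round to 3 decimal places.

A: p*_A = 1 − 0.38/0.54 = 0.2963.
B: p*_B = 1 − 0.33/1.07 = 0.6916.
p*_A − p*_B = 0.2963 − 0.6916 = -0.3953.

-0.395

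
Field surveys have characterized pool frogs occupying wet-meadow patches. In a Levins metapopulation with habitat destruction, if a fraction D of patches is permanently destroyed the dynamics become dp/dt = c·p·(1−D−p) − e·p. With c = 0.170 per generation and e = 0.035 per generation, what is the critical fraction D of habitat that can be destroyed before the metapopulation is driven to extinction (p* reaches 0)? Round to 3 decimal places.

0.794

The nontrivial equilibrium is p* = (1−D) − e/c; extinction occurs when this hits zero.
So D_crit = 1 − e/c = 1 − 0.035/0.170 = 1 − 0.2059 = 0.7941.
Note this equals the original equilibrium occupancy — the Levins extinction-debt result.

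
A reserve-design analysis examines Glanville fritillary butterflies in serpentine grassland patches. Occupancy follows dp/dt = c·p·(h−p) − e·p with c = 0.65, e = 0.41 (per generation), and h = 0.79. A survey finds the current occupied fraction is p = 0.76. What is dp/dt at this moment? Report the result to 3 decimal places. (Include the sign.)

-0.297

Colonization term: c·p·(h−p) = 0.65×0.76×0.0300 = 0.01482.
Extinction term: e·p = 0.31160.
dp/dt = 0.01482 − 0.31160 = -0.29678.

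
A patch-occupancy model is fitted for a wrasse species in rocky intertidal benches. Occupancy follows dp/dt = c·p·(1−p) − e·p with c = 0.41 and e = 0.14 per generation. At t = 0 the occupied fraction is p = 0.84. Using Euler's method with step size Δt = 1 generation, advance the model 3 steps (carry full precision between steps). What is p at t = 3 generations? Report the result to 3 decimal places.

Update rule: p ← p + [c·p·(1−p) − e·p]·Δt with Δt = 1.
p: 0.84000 → 0.77750  (Δp = -0.06250)
p: 0.77750 → 0.73958  (Δp = -0.03792)
p: 0.73958 → 0.71501  (Δp = -0.02457)

0.715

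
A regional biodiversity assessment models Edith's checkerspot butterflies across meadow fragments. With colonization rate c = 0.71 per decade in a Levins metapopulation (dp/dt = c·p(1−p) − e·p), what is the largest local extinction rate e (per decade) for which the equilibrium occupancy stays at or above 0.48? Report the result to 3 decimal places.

1 − e/c ≥ 0.48 ⇒ e ≤ c(1 − 0.48) = 0.71 × 0.5200.
e_max = 0.3692.

0.369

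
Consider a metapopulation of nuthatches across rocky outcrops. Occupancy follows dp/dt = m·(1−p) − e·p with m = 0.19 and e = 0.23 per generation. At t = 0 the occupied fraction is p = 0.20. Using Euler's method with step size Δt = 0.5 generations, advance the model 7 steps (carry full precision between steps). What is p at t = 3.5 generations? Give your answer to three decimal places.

0.404

Update rule: p ← p + [m·(1−p) − e·p]·Δt with Δt = 0.5.
p: 0.20000 → 0.25300  (Δp = +0.05300)
p: 0.25300 → 0.29487  (Δp = +0.04187)
p: 0.29487 → 0.32795  (Δp = +0.03308)
p: 0.32795 → 0.35408  (Δp = +0.02613)
p: 0.35408 → 0.37472  (Δp = +0.02064)
p: 0.37472 → 0.39103  (Δp = +0.01631)
p: 0.39103 → 0.40391  (Δp = +0.01288)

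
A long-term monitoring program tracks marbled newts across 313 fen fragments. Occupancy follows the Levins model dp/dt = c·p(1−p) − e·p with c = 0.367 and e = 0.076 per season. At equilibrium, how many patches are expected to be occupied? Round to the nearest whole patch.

p* = 1 − e/c = 1 − 0.076/0.367 = 0.7929.
Expected occupied patches = N × p* = 313 × 0.7929 = 248.18 ≈ 248.

248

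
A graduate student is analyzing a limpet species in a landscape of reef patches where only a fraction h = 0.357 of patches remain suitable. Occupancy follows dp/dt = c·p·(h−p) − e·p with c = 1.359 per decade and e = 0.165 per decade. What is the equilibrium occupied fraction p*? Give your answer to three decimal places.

Setting dp/dt = 0 and dividing by p* gives c·(h−p*) = e.
So p* = h − e/c = 0.357 − 0.165/1.359 = 0.357 − 0.1214 = 0.2356.

0.236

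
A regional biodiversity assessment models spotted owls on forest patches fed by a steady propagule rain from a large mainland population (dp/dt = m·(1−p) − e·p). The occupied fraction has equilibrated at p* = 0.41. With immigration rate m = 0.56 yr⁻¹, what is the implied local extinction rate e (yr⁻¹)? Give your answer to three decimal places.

0.806

At equilibrium m(1−p*) = e·p*, so e = m(1−p*)/p*.
e = 0.56 × 0.5900 / 0.41 = 0.8059.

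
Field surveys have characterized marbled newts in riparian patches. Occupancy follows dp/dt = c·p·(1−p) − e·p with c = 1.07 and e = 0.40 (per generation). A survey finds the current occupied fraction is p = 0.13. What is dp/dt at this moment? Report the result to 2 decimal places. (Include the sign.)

0.07

Colonization term: c·p·(1−p) = 1.07×0.13×0.8700 = 0.12102.
Extinction term: e·p = 0.05200.
dp/dt = 0.12102 − 0.05200 = 0.06902.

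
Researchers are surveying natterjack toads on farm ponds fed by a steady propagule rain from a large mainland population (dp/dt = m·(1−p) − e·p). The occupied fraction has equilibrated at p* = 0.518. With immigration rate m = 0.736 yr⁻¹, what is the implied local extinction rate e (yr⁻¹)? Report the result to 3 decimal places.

At equilibrium m(1−p*) = e·p*, so e = m(1−p*)/p*.
e = 0.736 × 0.4820 / 0.518 = 0.6848.

0.685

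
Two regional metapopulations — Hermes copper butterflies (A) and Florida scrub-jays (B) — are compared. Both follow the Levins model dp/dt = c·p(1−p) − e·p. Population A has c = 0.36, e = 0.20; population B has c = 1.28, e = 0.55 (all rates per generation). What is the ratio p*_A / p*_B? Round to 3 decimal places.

A: p*_A = 1 − 0.20/0.36 = 0.4444.
B: p*_B = 1 − 0.55/1.28 = 0.5703.
p*_A / p*_B = 0.4444/0.5703 = 0.7793.

0.779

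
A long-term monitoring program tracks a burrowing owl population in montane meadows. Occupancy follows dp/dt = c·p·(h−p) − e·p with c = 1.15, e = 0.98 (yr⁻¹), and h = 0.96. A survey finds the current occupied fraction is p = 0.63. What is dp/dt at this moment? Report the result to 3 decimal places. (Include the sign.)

-0.378

Colonization term: c·p·(h−p) = 1.15×0.63×0.3300 = 0.23908.
Extinction term: e·p = 0.61740.
dp/dt = 0.23908 − 0.61740 = -0.37832.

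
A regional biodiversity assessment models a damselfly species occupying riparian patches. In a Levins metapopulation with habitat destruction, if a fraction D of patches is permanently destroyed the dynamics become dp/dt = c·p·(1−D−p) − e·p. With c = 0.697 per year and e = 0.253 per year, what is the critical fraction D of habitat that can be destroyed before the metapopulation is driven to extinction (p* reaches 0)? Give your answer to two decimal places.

0.64

The nontrivial equilibrium is p* = (1−D) − e/c; extinction occurs when this hits zero.
So D_crit = 1 − e/c = 1 − 0.253/0.697 = 1 − 0.3630 = 0.6370.
This equals the undisturbed p*, a classic result of Lande's extension.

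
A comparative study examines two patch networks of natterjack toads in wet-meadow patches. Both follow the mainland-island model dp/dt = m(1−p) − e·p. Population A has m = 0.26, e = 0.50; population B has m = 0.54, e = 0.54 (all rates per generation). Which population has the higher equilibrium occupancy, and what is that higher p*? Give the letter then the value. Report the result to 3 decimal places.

B, 0.500

A: p*_A = m/(m+e) = 0.26/0.7600 = 0.3421.
B: p*_B = 0.54/1.0800 = 0.5000.
B is higher at 0.5000.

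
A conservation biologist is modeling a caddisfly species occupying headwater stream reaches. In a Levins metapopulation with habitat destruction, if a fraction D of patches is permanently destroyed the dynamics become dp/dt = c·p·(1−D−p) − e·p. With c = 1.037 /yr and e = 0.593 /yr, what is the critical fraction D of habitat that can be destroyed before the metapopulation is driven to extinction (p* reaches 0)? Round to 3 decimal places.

The nontrivial equilibrium is p* = (1−D) − e/c; extinction occurs when this hits zero.
So D_crit = 1 − e/c = 1 − 0.593/1.037 = 1 − 0.5718 = 0.4282.
This equals the undisturbed p*, a classic result of Lande's extension.

0.428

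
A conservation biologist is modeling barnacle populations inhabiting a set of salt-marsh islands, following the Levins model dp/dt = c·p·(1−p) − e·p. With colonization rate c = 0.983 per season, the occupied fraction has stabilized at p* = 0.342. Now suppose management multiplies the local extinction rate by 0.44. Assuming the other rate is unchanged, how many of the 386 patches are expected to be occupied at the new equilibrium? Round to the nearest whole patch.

Balance c(1−p*) = e gives e = 0.983×(1 − 0.34200) = 0.64681.
New p* = 1 − e/c = 1 − 0.28460/0.98300 = 0.71048.
Expected occupied = 386 × 0.71048 = 274.25 ≈ 274.

274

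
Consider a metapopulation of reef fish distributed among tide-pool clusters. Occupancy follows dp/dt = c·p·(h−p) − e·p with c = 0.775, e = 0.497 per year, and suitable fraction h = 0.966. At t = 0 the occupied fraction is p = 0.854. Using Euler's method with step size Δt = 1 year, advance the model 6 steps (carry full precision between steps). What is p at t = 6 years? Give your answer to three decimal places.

0.350

Update rule: p ← p + [c·p·(h−p) − e·p]·Δt with Δt = 1.
p: 0.85400 → 0.50369  (Δp = -0.35031)
p: 0.50369 → 0.43382  (Δp = -0.06987)
p: 0.43382 → 0.39714  (Δp = -0.03669)
p: 0.39714 → 0.37485  (Δp = -0.02229)
p: 0.37485 → 0.36028  (Δp = -0.01456)
p: 0.36028 → 0.35035  (Δp = -0.00993)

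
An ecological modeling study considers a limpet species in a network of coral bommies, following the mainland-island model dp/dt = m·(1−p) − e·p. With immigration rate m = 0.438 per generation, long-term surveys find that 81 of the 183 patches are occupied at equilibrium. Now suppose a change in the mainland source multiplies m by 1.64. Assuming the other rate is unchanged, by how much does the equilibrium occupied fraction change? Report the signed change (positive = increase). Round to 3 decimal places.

0.123

Observed p* = 81/183 = 0.44262.
Balance m(1−p*) = e·p* gives e = m(1−p*)/p* = 0.438×0.55738/0.44262 = 0.55156.
New p* = m/(m+e) = 0.71832/(0.71832+0.55156) = 0.56566.
Δp* = 0.56566 − 0.44262 = +0.12304.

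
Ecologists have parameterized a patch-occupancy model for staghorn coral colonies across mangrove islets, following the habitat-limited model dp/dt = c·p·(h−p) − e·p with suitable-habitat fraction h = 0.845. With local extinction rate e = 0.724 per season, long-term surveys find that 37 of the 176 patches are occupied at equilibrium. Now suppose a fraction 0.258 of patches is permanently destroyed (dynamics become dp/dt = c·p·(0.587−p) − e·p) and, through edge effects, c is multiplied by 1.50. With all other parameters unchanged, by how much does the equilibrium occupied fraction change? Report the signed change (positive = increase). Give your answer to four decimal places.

Observed p* = 37/176 = 0.21023.
Balance c(h−p*) = e gives c = e/(0.845 − 0.21023) = 0.724/0.63477 = 1.14057.
New p* = 0.587 − e/c = 0.587 − 0.72400/1.71086 = 0.16382.
Δp* = 0.16382 − 0.21023 = -0.04641.

-0.0464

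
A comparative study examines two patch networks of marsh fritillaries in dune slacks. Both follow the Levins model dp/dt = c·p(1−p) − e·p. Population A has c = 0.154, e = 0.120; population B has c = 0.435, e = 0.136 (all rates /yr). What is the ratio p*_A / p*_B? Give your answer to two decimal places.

0.32

A: p*_A = 1 − 0.120/0.154 = 0.2208.
B: p*_B = 1 − 0.136/0.435 = 0.6874.
p*_A / p*_B = 0.2208/0.6874 = 0.3212.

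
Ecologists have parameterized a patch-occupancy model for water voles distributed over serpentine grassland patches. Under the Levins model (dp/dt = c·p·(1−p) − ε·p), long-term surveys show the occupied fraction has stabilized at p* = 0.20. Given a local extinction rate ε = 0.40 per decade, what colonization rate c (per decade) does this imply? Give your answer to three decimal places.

At equilibrium c(1−p*) = ε, so c = ε/(1−p*).
c = 0.40/(1 − 0.20) = 0.40/0.8000 = 0.5000.

0.500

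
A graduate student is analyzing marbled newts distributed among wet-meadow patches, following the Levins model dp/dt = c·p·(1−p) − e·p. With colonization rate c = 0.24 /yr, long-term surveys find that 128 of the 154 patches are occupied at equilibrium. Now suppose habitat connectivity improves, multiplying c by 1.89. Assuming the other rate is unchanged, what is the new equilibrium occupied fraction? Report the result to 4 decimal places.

Observed p* = 128/154 = 0.83117.
Balance c(1−p*) = e gives e = 0.24×(1 − 0.83117) = 0.04052.
New p* = 1 − e/c = 1 − 0.04052/0.45360 = 0.91067.

0.9107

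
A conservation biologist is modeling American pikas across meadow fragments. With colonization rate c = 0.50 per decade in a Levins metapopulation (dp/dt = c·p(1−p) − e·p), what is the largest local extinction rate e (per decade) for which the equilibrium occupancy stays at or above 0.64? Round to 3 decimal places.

0.180

1 − e/c ≥ 0.64 ⇒ e ≤ c(1 − 0.64) = 0.50 × 0.3600.
e_max = 0.1800.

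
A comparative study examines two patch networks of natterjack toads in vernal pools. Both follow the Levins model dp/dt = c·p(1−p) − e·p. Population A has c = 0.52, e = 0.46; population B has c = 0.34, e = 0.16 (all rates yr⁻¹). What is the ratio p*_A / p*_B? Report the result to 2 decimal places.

0.22

A: p*_A = 1 − 0.46/0.52 = 0.1154.
B: p*_B = 1 − 0.16/0.34 = 0.5294.
p*_A / p*_B = 0.1154/0.5294 = 0.2179.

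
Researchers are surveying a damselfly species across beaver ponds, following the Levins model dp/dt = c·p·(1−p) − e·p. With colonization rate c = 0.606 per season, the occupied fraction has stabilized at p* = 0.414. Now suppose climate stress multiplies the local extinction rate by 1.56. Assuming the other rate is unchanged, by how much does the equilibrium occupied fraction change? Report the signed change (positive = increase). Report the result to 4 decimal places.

-0.3282

Balance c(1−p*) = e gives e = 0.606×(1 − 0.41400) = 0.35512.
New p* = 1 − e/c = 1 − 0.55399/0.60600 = 0.08583.
Δp* = 0.08583 − 0.41400 = -0.32817.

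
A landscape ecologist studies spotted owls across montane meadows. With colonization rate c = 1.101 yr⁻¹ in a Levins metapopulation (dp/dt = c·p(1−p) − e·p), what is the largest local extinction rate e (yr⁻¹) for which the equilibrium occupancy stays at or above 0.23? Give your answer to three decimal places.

0.848

1 − e/c ≥ 0.23 ⇒ e ≤ c(1 − 0.23) = 1.101 × 0.7700.
e_max = 0.8478.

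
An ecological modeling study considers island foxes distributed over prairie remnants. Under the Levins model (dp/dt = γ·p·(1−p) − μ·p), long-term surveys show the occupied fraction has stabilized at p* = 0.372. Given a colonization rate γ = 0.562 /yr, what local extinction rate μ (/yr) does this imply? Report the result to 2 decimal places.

At equilibrium γ(1−p*) = μ.
μ = 0.562 × (1 − 0.372) = 0.562 × 0.6280 = 0.3529.

0.35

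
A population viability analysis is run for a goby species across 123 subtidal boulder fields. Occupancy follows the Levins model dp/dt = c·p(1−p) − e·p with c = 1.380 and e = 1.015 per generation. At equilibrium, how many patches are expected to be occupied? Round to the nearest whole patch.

33

p* = 1 − e/c = 1 − 1.015/1.380 = 0.2645.
Expected occupied patches = N × p* = 123 × 0.2645 = 32.53 ≈ 33.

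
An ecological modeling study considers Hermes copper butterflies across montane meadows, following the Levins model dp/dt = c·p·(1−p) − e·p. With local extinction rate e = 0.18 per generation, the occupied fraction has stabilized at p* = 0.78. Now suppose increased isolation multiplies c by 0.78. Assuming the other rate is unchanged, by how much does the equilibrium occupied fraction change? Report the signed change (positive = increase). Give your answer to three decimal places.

-0.062

Balance c(1−p*) = e gives c = e/(1 − 0.78000) = 0.18/0.22000 = 0.81818.
New p* = 1 − e/c = 1 − 0.18000/0.63818 = 0.71795.
Δp* = 0.71795 − 0.78000 = -0.06205.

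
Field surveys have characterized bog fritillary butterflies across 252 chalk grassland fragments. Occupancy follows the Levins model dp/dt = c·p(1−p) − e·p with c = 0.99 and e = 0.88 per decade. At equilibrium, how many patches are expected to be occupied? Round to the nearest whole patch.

p* = 1 − e/c = 1 − 0.88/0.99 = 0.1111.
Expected occupied patches = N × p* = 252 × 0.1111 = 28.00 ≈ 28.

28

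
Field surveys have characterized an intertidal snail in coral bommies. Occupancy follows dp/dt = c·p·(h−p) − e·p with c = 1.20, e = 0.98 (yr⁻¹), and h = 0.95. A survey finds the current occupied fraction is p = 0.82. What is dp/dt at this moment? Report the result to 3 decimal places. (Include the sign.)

-0.676

Colonization term: c·p·(h−p) = 1.20×0.82×0.1300 = 0.12792.
Extinction term: e·p = 0.80360.
dp/dt = 0.12792 − 0.80360 = -0.67568.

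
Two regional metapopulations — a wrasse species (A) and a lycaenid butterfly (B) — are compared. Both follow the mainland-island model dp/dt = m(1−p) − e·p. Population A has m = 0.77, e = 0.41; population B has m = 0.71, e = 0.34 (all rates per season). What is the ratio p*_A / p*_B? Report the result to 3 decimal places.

A: p*_A = m/(m+e) = 0.77/1.1800 = 0.6525.
B: p*_B = 0.71/1.0500 = 0.6762.
p*_A / p*_B = 0.6525/0.6762 = 0.9650.

0.965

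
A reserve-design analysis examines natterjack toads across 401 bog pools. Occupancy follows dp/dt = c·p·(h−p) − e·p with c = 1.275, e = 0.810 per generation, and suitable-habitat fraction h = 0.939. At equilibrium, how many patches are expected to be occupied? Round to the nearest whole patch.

122

p* = h − e/c = 0.939 − 0.6353 = 0.3037.
Expected occupied patches = N × p* = 401 × 0.3037 = 121.79 ≈ 122.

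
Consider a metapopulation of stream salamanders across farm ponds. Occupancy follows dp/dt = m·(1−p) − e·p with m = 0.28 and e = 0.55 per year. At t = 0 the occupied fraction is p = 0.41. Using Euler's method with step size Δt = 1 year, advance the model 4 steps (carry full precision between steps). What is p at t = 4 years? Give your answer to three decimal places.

Update rule: p ← p + [m·(1−p) − e·p]·Δt with Δt = 1.
  1  |  dp/dt·Δt = -0.060300  |  p_1 = 0.349700
  2  |  dp/dt·Δt = -0.010251  |  p_2 = 0.339449
  3  |  dp/dt·Δt = -0.001743  |  p_3 = 0.337706
  4  |  dp/dt·Δt = -0.000296  |  p_4 = 0.337410

0.337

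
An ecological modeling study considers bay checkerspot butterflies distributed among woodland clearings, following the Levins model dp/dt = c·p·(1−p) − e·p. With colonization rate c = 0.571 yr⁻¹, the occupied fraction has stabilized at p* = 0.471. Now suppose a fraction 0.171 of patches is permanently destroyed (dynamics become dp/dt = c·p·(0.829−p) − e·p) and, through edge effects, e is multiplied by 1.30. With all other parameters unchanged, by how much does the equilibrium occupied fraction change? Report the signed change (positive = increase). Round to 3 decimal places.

Balance c(1−p*) = e gives e = 0.571×(1 − 0.47100) = 0.30206.
New p* = 0.829 − e/c = 0.829 − 0.39268/0.57100 = 0.14129.
Δp* = 0.14129 − 0.47100 = -0.32971.

-0.330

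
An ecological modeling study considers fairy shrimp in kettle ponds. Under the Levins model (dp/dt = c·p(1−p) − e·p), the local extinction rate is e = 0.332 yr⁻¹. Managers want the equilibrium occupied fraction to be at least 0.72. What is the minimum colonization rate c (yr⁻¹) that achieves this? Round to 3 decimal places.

p* = 1 − e/c ≥ 0.72 requires e/c ≤ 0.2800, i.e. c ≥ e/0.2800.
c_min = 0.332/0.2800 = 1.1857.

1.186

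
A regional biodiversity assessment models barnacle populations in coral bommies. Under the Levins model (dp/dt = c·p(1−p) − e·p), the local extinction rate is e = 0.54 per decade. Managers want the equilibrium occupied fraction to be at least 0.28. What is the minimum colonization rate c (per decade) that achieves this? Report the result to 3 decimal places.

p* = 1 − e/c ≥ 0.28 requires e/c ≤ 0.7200, i.e. c ≥ e/0.7200.
c_min = 0.54/0.7200 = 0.7500.

0.750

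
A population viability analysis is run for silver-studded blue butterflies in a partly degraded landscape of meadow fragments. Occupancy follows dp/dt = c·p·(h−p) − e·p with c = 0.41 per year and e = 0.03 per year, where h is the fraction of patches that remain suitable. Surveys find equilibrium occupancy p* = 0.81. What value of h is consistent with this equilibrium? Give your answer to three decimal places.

At equilibrium c(h−p*) = e, so h = p* + e/c.
h = 0.81 + 0.03/0.41 = 0.81 + 0.0732 = 0.8832.

0.883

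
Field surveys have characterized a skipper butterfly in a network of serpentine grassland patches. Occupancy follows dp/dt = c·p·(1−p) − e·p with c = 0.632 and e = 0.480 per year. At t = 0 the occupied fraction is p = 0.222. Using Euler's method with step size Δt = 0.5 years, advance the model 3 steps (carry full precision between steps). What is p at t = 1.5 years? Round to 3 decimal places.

0.226

Update rule: p ← p + [c·p·(1−p) − e·p]·Δt with Δt = 0.5.
  1  |  dp/dt·Δt = +0.001298  |  p_1 = 0.223298
  2  |  dp/dt·Δt = +0.001214  |  p_2 = 0.224512
  3  |  dp/dt·Δt = +0.001135  |  p_3 = 0.225647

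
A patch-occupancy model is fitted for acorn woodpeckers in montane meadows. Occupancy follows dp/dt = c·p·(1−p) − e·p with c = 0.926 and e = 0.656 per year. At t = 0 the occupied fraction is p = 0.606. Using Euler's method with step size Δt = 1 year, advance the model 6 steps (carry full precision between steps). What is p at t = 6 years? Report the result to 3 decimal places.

Update rule: p ← p + [c·p·(1−p) − e·p]·Δt with Δt = 1.
  1  |  dp/dt·Δt = -0.176441  |  p_1 = 0.429559
  2  |  dp/dt·Δt = -0.054886  |  p_2 = 0.374674
  3  |  dp/dt·Δt = -0.028830  |  p_3 = 0.345843
  4  |  dp/dt·Δt = -0.017379  |  p_4 = 0.328464
  5  |  dp/dt·Δt = -0.011220  |  p_5 = 0.317245
  6  |  dp/dt·Δt = -0.007540  |  p_6 = 0.309704

0.310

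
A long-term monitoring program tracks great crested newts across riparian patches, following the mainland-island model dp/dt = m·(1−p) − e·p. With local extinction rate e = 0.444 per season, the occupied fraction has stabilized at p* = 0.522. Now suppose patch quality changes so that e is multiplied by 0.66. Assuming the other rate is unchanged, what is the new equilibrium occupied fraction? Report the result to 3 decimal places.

Balance m(1−p*) = e·p* gives m = e·p*/(1−p*) = 0.444×0.52200/0.47800 = 0.48487.
New p* = m/(m+e) = 0.48487/(0.48487+0.29304) = 0.62330.

0.623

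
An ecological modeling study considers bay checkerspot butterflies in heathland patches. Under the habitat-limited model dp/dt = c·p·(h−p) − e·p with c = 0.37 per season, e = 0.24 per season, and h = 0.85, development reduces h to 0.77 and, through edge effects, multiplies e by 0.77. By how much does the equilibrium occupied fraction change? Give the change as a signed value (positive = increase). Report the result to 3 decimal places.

0.069

Before: p* = h − e/c = 0.85 − 0.24/0.37 = 0.85 − 0.6486 = 0.2014.
After: c = 0.37, e = 0.1848, h = 0.77; p* = 0.77 − 0.1848/0.37 = 0.2705.
Δp* = 0.2705 − 0.2014 = +0.0692.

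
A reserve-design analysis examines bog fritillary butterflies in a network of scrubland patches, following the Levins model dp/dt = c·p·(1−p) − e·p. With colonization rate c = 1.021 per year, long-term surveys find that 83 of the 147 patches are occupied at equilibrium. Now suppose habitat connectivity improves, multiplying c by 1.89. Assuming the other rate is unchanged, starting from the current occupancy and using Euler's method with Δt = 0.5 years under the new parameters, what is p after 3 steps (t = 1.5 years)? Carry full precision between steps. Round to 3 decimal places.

0.760

Observed p* = 83/147 = 0.56463.
Balance c(1−p*) = e gives e = 1.021×(1 − 0.56463) = 0.44452.
Starting from p₀ = 0.56463; update p ← p + (dp/dt)·Δt with the new parameters.
t = 0.5: p = 0.56463 + (+0.11169) = 0.67631
t = 1: p = 0.67631 + (+0.06090) = 0.73722
t = 1.5: p = 0.73722 + (+0.02307) = 0.76028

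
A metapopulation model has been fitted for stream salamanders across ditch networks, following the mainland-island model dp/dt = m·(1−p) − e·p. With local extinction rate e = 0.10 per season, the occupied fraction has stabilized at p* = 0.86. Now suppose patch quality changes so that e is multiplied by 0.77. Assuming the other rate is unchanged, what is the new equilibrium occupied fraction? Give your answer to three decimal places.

0.889

Balance m(1−p*) = e·p* gives m = e·p*/(1−p*) = 0.10×0.86000/0.14000 = 0.61429.
New p* = m/(m+e) = 0.61429/(0.61429+0.07700) = 0.88861.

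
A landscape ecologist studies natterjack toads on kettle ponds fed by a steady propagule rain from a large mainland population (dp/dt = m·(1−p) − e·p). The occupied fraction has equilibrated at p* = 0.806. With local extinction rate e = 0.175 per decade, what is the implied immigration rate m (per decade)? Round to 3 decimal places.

At equilibrium m(1−p*) = e·p*, so m = e·p*/(1−p*).
m = 0.175 × 0.806 / 0.1940 = 0.1411/0.1940 = 0.7271.

0.727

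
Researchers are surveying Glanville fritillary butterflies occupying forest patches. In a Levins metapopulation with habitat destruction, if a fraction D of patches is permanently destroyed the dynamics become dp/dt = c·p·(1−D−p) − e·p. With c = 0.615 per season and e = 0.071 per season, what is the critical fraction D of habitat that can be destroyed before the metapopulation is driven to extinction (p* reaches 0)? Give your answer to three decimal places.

0.885

The nontrivial equilibrium is p* = (1−D) − e/c; extinction occurs when this hits zero.
So D_crit = 1 − e/c = 1 − 0.071/0.615 = 1 − 0.1154 = 0.8846.
This equals the undisturbed p*, a classic result of Lande's extension.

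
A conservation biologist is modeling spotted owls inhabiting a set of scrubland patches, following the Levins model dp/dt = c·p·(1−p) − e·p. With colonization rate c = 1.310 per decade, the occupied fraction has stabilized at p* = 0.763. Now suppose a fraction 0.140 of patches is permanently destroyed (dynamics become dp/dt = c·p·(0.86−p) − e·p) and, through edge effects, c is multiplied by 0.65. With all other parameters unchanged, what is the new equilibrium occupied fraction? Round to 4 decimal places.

0.4954

Balance c(1−p*) = e gives e = 1.310×(1 − 0.76300) = 0.31047.
New p* = 0.86 − e/c = 0.86 − 0.31047/0.85150 = 0.49538.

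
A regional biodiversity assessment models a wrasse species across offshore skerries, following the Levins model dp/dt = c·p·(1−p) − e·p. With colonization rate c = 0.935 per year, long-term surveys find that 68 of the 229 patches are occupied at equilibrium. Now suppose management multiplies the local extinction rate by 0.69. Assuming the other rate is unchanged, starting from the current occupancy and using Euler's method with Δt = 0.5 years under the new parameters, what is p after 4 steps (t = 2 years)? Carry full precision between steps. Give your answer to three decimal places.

Observed p* = 68/229 = 0.29694.
Balance c(1−p*) = e gives e = 0.935×(1 − 0.29694) = 0.65736.
Starting from p₀ = 0.29694; update p ← p + (dp/dt)·Δt with the new parameters.
  1  |  dp/dt·Δt = +0.030256  |  p_1 = 0.327199
  2  |  dp/dt·Δt = +0.028710  |  p_2 = 0.355909
  3  |  dp/dt·Δt = +0.026453  |  p_3 = 0.382362
  4  |  dp/dt·Δt = +0.023690  |  p_4 = 0.406052

0.406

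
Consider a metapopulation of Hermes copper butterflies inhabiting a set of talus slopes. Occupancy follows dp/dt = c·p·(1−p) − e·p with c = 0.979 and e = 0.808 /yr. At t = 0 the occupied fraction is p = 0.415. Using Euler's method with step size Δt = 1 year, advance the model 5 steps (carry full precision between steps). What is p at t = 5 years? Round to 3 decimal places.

Update rule: p ← p + [c·p·(1−p) − e·p]·Δt with Δt = 1.
step 1: Δp = -0.09764, p = 0.31736
step 2: Δp = -0.04433, p = 0.27302
step 3: Δp = -0.02629, p = 0.24673
step 4: Δp = -0.01741, p = 0.22933
step 5: Δp = -0.01227, p = 0.21706

0.217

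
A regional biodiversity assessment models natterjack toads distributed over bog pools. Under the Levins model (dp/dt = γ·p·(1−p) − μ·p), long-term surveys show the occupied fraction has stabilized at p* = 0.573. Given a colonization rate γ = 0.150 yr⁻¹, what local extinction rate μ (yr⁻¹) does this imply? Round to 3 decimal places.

0.064

At equilibrium γ(1−p*) = μ.
μ = 0.150 × (1 − 0.573) = 0.150 × 0.4270 = 0.0641.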